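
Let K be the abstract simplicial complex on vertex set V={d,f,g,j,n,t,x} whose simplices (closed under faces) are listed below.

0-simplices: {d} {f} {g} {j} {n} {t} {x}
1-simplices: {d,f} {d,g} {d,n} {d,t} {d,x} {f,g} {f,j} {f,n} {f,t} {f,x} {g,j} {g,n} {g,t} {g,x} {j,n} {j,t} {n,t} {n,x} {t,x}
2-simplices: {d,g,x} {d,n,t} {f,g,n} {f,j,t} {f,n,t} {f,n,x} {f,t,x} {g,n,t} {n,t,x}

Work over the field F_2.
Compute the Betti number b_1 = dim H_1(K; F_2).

b_1=5

n_0=7 n_1=19 n_2=9  [Z2]
∂1: piv[df,dg,dn,dt,dx,fj] rk=6  ker:fg,fn,ft,fx,gj,gn,gt,gx,jn,jt,nt,nx,tx
∂2: piv[dgx,dnt,fgn,fjt,fnt,fnx,ftx,gnt] rk=8  ker:ntx
b_1=(19−6)−8=5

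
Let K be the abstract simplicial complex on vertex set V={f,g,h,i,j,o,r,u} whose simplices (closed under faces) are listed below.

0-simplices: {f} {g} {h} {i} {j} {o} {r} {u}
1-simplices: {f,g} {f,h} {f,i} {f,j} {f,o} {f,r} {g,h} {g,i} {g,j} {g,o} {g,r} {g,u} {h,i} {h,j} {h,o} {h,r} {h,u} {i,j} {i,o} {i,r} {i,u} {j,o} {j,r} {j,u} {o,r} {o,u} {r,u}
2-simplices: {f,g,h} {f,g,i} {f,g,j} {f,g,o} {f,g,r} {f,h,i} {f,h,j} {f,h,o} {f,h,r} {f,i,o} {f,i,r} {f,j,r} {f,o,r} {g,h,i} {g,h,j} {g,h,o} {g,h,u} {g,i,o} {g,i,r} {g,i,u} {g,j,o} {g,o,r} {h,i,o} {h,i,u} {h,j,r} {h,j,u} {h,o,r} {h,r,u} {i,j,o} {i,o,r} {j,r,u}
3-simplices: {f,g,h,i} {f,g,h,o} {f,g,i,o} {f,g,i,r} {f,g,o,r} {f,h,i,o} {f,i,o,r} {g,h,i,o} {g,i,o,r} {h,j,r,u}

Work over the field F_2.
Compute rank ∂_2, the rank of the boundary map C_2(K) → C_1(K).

n_0=8 n_1=27 n_2=31 n_3=10  [Z2]
∂1: piv[fg,fh,fi,fj,fo,fr,gu] rk=7  ker:gh,gi,gj,go,gr,hi,hj,ho,hr,hu,ij,io,ir,iu,jo,jr,ju,or,ou,ru
∂2: piv[fgh,fgi,fgj,fgo,fgr,fhi,fhj,fho,fhr,fio,fir,fjr,for,ghu,giu,gjo,hju,hru,ijo] rk=19  ker:ghi,ghj,gho,gio,gir,gor,hio,hiu,hjr,hor,ior,jru
∂3: piv[fghi,fgho,fgio,fgir,fgor,fhio,fior,hjru] rk=8  ker:ghio,gior
rk∂_2=19

rank∂_2=19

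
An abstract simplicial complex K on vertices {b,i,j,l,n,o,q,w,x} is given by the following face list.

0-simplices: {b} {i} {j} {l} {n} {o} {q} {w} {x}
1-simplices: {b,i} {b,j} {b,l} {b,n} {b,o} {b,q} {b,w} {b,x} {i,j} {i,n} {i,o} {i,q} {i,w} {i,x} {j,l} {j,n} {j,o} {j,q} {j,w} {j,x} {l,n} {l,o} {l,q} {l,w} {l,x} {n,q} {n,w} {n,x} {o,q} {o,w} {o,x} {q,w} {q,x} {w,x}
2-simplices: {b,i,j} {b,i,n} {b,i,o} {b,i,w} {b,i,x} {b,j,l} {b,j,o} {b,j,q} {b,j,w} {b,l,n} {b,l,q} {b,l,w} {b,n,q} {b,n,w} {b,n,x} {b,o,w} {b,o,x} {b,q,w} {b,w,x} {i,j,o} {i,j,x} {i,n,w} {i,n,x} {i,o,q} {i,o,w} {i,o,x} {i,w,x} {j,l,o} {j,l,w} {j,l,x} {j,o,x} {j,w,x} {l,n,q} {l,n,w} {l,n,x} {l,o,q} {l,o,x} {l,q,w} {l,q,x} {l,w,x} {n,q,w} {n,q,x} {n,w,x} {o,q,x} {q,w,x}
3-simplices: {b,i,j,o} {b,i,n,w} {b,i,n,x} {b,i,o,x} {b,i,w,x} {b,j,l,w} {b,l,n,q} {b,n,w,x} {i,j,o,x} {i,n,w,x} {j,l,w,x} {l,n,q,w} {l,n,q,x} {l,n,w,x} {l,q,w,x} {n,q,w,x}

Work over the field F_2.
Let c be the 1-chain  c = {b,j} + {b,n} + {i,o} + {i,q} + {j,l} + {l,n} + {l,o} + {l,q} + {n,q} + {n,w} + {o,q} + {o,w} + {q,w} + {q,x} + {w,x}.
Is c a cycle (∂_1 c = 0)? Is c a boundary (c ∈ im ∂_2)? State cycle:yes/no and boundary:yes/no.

cycle:yes boundary:yes

n_0=9 n_1=34 n_2=45 n_3=16  [Z2]
∂1: piv[bi,bj,bl,bn,bo,bq,bw,bx] rk=8  ker:ij,in,io,iq,iw,ix,jl,jn,jo,jq,jw,jx,ln,lo,lq,lw,lx,nq,nw,nx,oq,ow,ox,qw,qx,wx
∂2: piv[bij,bin,bio,biw,bix,bjl,bjo,bjq,bjw,bln,blq,blw,bnq,bnw,bnx,bow,box,bqw,bwx,ijx,ioq,jlo,jlx,loq,lqx] rk=25  ker:ijo,inw,inx,iow,iox,iwx,jlw,jox,jwx,lnq,lnw,lnx,lox,lqw,lwx,nqw,nqx,nwx,oqx,qwx
∂3: piv[bijo,binw,binx,biox,biwx,bjlw,blnq,bnwx,ijox,jlwx,lnqw,lnqx,lnwx,lqwx] rk=14  ker:inwx,nqwx
∂1c = 0
c vs im∂2: reduces to 0 ⇒ boundary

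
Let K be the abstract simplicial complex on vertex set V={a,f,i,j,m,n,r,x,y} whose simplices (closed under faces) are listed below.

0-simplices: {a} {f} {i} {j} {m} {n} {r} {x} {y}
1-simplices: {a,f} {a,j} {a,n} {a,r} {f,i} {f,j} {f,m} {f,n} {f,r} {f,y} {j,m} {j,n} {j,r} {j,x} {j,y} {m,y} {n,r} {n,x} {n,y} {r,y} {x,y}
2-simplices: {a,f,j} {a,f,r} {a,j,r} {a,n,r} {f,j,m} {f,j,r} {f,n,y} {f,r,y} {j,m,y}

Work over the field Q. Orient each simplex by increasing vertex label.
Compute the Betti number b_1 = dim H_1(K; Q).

b_1=5

n_0=9 n_1=21 n_2=9  [Q]
∂1: piv[af,aj,an,ar,fi,fm,fy,jx] rk=8  ker:fj,fn,fr,jm,jn,jr,jy,my,nr,nx,ny,ry,xy
∂2: piv[afj,afr,ajr,anr,fjm,fny,fry,jmy] rk=8  ker:fjr
b_1=(21−8)−8=5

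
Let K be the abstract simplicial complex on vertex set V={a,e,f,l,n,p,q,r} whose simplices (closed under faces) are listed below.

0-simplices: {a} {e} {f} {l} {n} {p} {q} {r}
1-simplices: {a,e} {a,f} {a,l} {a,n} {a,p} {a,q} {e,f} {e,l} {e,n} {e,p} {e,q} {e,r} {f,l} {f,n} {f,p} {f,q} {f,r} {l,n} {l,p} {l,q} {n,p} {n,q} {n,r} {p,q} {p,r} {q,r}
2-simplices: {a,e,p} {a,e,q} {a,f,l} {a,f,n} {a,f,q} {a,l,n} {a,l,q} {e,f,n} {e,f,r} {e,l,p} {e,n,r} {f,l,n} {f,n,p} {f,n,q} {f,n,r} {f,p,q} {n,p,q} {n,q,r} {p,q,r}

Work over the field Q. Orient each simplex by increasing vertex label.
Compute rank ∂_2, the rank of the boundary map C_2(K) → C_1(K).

rank∂_2=16

n_0=8 n_1=26 n_2=19  [Q]
∂1: piv[ae,af,al,an,ap,aq,er] rk=7  ker:ef,el,en,ep,eq,fl,fn,fp,fq,fr,ln,lp,lq,np,nq,nr,pq,pr,qr
∂2: piv[aep,aeq,afl,afn,afq,aln,alq,efn,efr,elp,enr,fnp,fnq,fpq,nqr,pqr] rk=16  ker:fln,fnr,npq
rk∂_2=16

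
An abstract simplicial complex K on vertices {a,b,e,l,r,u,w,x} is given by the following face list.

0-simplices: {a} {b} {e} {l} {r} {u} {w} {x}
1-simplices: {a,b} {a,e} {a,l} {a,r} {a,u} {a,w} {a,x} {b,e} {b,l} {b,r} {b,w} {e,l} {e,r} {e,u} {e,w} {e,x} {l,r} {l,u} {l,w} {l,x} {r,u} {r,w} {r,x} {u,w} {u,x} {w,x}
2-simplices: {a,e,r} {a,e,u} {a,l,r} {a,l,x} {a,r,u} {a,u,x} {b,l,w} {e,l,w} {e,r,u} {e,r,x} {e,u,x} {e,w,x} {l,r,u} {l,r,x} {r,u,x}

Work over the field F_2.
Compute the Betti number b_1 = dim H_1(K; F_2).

b_1=7

n_0=8 n_1=26 n_2=15  [Z2]
∂1: piv[ab,ae,al,ar,au,aw,ax] rk=7  ker:be,bl,br,bw,el,er,eu,ew,ex,lr,lu,lw,lx,ru,rw,rx,uw,ux,wx
∂2: piv[aer,aeu,alr,alx,aru,aux,blw,elw,erx,eux,ewx,lru] rk=12  ker:eru,lrx,rux
b_1=(26−7)−12=7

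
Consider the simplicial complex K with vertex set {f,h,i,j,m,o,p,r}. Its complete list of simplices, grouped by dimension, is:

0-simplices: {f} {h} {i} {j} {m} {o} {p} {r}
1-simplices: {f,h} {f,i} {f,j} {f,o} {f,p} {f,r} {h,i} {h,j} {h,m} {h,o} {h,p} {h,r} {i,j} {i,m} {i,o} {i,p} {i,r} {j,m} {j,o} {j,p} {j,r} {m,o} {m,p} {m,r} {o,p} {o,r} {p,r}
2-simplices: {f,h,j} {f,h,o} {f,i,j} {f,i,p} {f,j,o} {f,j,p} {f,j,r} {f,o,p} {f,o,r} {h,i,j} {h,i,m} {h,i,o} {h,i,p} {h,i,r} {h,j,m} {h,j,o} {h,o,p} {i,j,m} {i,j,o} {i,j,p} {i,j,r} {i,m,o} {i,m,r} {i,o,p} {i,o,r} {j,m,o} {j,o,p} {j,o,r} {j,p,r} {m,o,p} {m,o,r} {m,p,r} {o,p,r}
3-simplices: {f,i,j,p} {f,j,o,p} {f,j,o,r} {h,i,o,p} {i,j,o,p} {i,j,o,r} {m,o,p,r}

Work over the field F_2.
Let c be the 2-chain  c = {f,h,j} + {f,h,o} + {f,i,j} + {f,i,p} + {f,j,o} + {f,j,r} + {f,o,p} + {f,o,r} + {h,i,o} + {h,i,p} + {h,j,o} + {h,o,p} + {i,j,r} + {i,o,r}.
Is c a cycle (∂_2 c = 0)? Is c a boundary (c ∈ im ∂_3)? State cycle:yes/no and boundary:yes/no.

cycle:yes boundary:no

n_0=8 n_1=27 n_2=33 n_3=7  [Z2]
∂1: piv[fh,fi,fj,fo,fp,fr,hm] rk=7  ker:hi,hj,ho,hp,hr,ij,im,io,ip,ir,jm,jo,jp,jr,mo,mp,mr,op,or,pr
∂2: piv[fhj,fho,fij,fip,fjo,fjp,fjr,fop,for,hij,him,hio,hip,hir,hjm,ijr,imo,imr,jpr,mop] rk=20  ker:hjo,hop,ijm,ijo,ijp,iop,ior,jmo,jop,jor,mor,mpr,opr
∂3: piv[fijp,fjop,fjor,hiop,ijop,ijor,mopr] rk=7
∂2c = 0
c vs im∂3: residual ≠ 0 ⇒ not boundary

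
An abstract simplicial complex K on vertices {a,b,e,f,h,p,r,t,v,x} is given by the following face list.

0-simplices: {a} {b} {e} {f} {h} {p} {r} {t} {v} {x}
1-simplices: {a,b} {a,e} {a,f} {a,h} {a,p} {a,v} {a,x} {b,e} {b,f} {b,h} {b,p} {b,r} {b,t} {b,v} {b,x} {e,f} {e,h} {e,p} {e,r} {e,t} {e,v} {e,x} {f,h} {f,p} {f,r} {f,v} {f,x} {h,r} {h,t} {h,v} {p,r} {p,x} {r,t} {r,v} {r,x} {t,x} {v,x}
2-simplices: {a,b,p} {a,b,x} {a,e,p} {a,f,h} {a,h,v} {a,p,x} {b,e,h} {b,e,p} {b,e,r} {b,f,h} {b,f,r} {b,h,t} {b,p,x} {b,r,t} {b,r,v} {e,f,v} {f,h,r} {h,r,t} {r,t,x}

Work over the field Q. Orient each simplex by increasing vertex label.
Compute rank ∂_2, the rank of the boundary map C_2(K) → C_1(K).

n_0=10 n_1=37 n_2=19  [Q]
∂1: piv[ab,ae,af,ah,ap,av,ax,br,bt] rk=9  ker:be,bf,bh,bp,bv,bx,ef,eh,ep,er,et,ev,ex,fh,fp,fr,fv,fx,hr,ht,hv,pr,px,rt,rv,rx,tx,vx
∂2: piv[abp,abx,aep,afh,ahv,apx,beh,bep,ber,bfh,bfr,bht,brt,brv,efv,fhr,rtx] rk=17  ker:bpx,hrt
rk∂_2=17

rank∂_2=17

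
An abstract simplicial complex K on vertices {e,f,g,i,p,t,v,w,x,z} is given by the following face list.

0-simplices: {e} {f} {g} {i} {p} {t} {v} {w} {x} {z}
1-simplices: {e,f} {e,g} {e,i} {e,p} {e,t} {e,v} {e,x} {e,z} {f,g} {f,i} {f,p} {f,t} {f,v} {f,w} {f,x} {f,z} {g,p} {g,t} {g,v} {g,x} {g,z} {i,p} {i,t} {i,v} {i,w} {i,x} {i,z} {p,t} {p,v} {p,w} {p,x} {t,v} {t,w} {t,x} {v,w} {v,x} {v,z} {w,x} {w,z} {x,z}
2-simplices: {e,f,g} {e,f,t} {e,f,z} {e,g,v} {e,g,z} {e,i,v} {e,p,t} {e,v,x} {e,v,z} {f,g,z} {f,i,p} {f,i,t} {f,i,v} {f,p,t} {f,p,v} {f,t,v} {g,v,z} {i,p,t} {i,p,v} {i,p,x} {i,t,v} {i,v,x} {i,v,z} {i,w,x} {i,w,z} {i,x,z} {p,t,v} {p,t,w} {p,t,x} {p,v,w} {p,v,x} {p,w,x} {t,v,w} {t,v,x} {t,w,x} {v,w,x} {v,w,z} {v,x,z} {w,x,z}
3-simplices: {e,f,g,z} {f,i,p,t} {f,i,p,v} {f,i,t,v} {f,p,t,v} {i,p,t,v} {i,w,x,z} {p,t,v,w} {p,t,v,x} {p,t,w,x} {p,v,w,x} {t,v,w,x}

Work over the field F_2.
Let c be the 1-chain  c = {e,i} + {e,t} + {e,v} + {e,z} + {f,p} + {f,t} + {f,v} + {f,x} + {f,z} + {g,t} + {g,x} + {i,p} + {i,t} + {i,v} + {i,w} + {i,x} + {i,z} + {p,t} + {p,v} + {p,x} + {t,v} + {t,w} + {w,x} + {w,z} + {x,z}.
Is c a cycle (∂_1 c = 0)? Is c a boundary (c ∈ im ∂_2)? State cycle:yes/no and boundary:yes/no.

n_0=10 n_1=40 n_2=39 n_3=12  [Z2]
∂1: piv[ef,eg,ei,ep,et,ev,ex,ez,fw] rk=9  ker:fg,fi,fp,ft,fv,fx,fz,gp,gt,gv,gx,gz,ip,it,iv,iw,ix,iz,pt,pv,pw,px,tv,tw,tx,vw,vx,vz,wx,wz,xz
∂2: piv[efg,eft,efz,egv,egz,eiv,ept,evx,evz,fip,fit,fiv,fpt,fpv,ftv,ipx,ivx,ivz,iwx,iwz,ixz,ptw,ptx,pvw,pwx] rk=25  ker:fgz,gvz,ipt,ipv,itv,ptv,pvx,tvw,tvx,twx,vwx,vwz,vxz,wxz
∂3: piv[efgz,fipt,fipv,fitv,fptv,iwxz,ptvw,ptvx,ptwx,pvwx] rk=10  ker:iptv,tvwx
∂1c = {f} + {i} + {p} + {t} + {v} + {z}

cycle:no boundary:no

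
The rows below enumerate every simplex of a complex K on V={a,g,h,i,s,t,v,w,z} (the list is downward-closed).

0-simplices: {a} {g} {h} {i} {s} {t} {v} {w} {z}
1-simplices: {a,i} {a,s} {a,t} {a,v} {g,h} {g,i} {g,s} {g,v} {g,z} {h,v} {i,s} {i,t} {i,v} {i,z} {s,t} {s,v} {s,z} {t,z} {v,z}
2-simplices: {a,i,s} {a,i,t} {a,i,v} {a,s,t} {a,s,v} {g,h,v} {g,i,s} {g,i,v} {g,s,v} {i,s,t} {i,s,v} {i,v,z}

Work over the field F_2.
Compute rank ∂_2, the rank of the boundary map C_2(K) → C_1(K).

rank∂_2=9

n_0=9 n_1=19 n_2=12  [Z2]
∂1: piv[ai,as,at,av,gh,gi,gz] rk=7  ker:gs,gv,hv,is,it,iv,iz,st,sv,sz,tz,vz
∂2: piv[ais,ait,aiv,ast,asv,ghv,gis,giv,ivz] rk=9  ker:gsv,ist,isv
rk∂_2=9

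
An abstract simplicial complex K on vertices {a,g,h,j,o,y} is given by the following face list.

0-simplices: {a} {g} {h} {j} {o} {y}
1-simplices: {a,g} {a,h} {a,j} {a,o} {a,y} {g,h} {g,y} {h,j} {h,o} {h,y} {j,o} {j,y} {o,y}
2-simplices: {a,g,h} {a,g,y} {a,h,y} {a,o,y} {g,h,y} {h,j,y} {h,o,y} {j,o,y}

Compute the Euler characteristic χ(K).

n_0=6 n_1=13 n_2=8
χ=+6−13+8=1

χ(K)=1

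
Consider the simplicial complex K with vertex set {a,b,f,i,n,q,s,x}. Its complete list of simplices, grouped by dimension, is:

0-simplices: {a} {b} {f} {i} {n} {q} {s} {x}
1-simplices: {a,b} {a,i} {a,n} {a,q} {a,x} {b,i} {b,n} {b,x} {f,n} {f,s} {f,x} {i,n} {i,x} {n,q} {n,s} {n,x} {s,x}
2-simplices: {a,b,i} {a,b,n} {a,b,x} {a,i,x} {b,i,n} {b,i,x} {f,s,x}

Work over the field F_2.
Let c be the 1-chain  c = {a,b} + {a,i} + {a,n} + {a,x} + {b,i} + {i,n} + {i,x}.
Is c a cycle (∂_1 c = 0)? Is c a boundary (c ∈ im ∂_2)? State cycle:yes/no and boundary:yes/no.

n_0=8 n_1=17 n_2=7  [Z2]
∂1: piv[ab,ai,an,aq,ax,fn,fs] rk=7  ker:bi,bn,bx,fx,in,ix,nq,ns,nx,sx
∂2: piv[abi,abn,abx,aix,bin,fsx] rk=6  ker:bix
∂1c = 0
c vs im∂2: reduces to 0 ⇒ boundary

cycle:yes boundary:yes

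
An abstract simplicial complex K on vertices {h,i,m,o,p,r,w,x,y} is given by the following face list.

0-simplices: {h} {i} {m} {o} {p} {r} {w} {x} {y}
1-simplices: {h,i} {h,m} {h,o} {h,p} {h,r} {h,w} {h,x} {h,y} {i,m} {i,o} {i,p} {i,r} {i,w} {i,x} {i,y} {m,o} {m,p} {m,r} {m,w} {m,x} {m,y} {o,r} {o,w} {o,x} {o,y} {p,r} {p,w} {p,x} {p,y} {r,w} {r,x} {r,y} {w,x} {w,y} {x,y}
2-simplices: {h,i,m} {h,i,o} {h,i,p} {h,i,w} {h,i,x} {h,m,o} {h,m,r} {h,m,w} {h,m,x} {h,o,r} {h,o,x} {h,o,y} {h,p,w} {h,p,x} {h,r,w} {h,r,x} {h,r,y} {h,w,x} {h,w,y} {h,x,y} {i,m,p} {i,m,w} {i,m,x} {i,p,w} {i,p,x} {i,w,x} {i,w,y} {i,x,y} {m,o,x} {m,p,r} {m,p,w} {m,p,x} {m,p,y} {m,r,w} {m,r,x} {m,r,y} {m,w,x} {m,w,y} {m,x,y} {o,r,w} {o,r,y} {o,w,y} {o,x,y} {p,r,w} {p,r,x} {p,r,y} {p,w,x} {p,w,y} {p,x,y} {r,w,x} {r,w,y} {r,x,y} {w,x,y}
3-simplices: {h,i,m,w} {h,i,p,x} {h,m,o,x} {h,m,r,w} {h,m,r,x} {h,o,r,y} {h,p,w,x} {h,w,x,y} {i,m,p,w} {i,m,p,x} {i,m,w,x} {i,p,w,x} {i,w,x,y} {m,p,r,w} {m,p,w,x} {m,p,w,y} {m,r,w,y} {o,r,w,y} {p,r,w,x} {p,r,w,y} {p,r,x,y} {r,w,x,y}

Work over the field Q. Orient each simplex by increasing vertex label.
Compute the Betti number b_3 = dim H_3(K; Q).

n_0=9 n_1=35 n_2=53 n_3=22  [Q]
∂1: piv[hi,hm,ho,hp,hr,hw,hx,hy] rk=8  ker:im,io,ip,ir,iw,ix,iy,mo,mp,mr,mw,mx,my,or,ow,ox,oy,pr,pw,px,py,rw,rx,ry,wx,wy,xy
∂2: piv[him,hio,hip,hiw,hix,hmo,hmr,hmw,hmx,hor,hox,hoy,hpw,hpx,hrw,hrx,hry,hwx,hwy,hxy,imp,iwy,mpr,mpy,mry,orw] rk=26  ker:imw,imx,ipw,ipx,iwx,ixy,mox,mpw,mpx,mrw,mrx,mwx,mwy,mxy,ory,owy,oxy,prw,prx,pry,pwx,pwy,pxy,rwx,rwy,rxy,wxy
∂3: piv[himw,hipx,hmox,hmrw,hmrx,hory,hpwx,hwxy,impw,impx,imwx,ipwx,iwxy,mprw,mpwy,mrwy,orwy,prwx,prwy,prxy,rwxy] rk=21  ker:mpwx
b_3=(22−21)−0=1

b_3=1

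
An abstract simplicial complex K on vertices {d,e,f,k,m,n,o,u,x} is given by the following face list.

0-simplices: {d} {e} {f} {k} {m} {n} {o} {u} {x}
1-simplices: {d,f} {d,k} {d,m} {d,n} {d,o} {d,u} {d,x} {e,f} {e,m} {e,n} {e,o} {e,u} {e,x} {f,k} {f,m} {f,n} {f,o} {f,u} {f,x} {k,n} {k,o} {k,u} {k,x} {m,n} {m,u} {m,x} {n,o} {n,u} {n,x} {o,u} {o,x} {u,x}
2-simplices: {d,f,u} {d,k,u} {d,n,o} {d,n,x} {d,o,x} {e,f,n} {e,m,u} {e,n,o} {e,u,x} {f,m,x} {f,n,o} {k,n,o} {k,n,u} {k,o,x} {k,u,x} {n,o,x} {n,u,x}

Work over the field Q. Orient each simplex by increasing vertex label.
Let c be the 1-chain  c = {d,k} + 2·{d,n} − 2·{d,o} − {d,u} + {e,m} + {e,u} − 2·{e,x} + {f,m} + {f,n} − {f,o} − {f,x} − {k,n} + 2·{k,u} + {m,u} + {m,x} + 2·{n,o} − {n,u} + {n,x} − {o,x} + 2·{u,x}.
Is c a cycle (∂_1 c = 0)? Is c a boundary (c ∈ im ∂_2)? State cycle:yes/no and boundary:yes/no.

n_0=9 n_1=32 n_2=17  [Q]
∂1: piv[df,dk,dm,dn,do,du,dx,ef] rk=8  ker:em,en,eo,eu,ex,fk,fm,fn,fo,fu,fx,kn,ko,ku,kx,mn,mu,mx,no,nu,nx,ou,ox,ux
∂2: piv[dfu,dku,dno,dnx,dox,efn,emu,eno,eux,fmx,fno,kno,knu,kox,kux] rk=15  ker:nox,nux
∂1c = 0
c vs im∂2: reduces to 0 ⇒ boundary

cycle:yes boundary:yes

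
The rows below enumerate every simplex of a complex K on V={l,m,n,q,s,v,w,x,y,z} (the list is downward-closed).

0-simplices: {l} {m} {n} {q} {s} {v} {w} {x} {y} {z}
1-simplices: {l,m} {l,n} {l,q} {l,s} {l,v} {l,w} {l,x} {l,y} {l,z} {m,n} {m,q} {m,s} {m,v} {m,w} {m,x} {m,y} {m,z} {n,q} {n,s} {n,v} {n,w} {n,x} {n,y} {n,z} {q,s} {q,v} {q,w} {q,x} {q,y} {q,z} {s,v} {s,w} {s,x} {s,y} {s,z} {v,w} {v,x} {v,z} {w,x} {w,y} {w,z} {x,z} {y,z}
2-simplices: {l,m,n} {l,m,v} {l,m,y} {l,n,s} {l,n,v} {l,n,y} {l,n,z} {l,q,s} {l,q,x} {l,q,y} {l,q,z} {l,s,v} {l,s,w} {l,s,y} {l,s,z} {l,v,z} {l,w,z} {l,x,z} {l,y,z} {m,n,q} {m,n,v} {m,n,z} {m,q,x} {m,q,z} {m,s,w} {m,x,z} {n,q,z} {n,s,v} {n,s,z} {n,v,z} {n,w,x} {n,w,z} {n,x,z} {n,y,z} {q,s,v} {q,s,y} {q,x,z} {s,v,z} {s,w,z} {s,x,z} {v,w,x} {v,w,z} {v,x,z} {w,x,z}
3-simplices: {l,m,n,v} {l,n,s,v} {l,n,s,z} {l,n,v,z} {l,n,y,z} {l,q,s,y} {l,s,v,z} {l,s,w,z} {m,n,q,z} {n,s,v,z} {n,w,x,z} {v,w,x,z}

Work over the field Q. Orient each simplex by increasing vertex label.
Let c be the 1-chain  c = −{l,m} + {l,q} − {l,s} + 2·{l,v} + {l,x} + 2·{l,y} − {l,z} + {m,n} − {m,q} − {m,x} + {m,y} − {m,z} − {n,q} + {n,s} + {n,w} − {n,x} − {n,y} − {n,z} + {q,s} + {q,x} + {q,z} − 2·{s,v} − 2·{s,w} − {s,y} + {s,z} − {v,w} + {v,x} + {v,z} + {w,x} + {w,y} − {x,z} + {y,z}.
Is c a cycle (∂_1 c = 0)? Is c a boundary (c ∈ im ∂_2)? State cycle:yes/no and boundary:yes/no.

cycle:no boundary:no

n_0=10 n_1=43 n_2=44 n_3=12  [Q]
∂1: piv[lm,ln,lq,ls,lv,lw,lx,ly,lz] rk=9  ker:mn,mq,ms,mv,mw,mx,my,mz,nq,ns,nv,nw,nx,ny,nz,qs,qv,qw,qx,qy,qz,sv,sw,sx,sy,sz,vw,vx,vz,wx,wy,wz,xz,yz
∂2: piv[lmn,lmv,lmy,lns,lnv,lny,lnz,lqs,lqx,lqy,lqz,lsv,lsw,lsy,lsz,lvz,lwz,lxz,lyz,mnq,mnz,mqx,mqz,msw,nwx,nwz,nxz,qsv,sxz,vwx,vwz] rk=31  ker:mnv,mxz,nqz,nsv,nsz,nvz,nyz,qsy,qxz,svz,swz,vxz,wxz
∂3: piv[lmnv,lnsv,lnsz,lnvz,lnyz,lqsy,lsvz,lswz,mnqz,nwxz,vwxz] rk=11  ker:nsvz
∂1c = −3·{l} + 3·{n} − 4·{q} + 5·{s} − {v} − 4·{w} + 3·{x} + {y}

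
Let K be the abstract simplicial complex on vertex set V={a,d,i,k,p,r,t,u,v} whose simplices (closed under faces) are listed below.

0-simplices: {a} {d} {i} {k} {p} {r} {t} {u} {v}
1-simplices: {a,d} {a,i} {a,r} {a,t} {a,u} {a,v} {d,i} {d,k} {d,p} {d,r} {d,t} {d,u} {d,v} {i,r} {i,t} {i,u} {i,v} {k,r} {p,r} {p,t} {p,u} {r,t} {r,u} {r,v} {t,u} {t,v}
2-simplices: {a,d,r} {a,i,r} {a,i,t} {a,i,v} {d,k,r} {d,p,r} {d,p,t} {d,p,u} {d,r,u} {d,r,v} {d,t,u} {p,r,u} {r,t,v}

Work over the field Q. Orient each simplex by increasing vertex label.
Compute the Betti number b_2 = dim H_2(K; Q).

b_2=1

n_0=9 n_1=26 n_2=13  [Q]
∂1: piv[ad,ai,ar,at,au,av,dk,dp] rk=8  ker:di,dr,dt,du,dv,ir,it,iu,iv,kr,pr,pt,pu,rt,ru,rv,tu,tv
∂2: piv[adr,air,ait,aiv,dkr,dpr,dpt,dpu,dru,drv,dtu,rtv] rk=12  ker:pru
b_2=(13−12)−0=1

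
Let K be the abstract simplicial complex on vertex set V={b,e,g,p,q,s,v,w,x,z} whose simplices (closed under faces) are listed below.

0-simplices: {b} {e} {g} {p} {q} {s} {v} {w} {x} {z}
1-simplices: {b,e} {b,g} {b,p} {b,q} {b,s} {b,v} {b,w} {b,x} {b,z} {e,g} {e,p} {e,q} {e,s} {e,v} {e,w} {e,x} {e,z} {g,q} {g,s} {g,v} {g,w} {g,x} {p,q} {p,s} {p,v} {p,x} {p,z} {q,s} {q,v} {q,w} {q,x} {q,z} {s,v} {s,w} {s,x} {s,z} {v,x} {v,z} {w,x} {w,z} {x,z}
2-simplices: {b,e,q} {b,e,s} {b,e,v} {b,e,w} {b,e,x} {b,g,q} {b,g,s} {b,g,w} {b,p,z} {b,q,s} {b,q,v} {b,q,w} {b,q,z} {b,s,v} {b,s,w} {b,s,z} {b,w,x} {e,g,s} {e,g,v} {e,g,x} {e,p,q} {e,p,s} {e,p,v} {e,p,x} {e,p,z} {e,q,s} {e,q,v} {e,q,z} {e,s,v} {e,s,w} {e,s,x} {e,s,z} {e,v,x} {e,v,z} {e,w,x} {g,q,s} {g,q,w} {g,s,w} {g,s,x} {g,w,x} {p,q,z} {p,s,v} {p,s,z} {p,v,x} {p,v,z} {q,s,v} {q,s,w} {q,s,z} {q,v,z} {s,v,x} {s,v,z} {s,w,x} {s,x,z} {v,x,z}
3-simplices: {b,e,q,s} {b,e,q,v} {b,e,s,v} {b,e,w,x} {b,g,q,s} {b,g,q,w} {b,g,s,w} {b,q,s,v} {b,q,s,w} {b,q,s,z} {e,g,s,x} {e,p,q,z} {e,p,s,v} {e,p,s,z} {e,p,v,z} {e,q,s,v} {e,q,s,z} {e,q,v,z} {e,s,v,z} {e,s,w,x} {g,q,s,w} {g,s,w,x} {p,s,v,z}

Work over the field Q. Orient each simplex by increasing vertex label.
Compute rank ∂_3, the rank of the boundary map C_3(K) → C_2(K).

n_0=10 n_1=41 n_2=54 n_3=23  [Q]
∂1: piv[be,bg,bp,bq,bs,bv,bw,bx,bz] rk=9  ker:eg,ep,eq,es,ev,ew,ex,ez,gq,gs,gv,gw,gx,pq,ps,pv,px,pz,qs,qv,qw,qx,qz,sv,sw,sx,sz,vx,vz,wx,wz,xz
∂2: piv[beq,bes,bev,bew,bex,bgq,bgs,bgw,bpz,bqs,bqv,bqw,bqz,bsv,bsw,bsz,bwx,egs,egv,egx,epq,eps,epv,epx,epz,eqz,esx,evx,evz,sxz] rk=30  ker:eqs,eqv,esv,esw,esz,ewx,gqs,gqw,gsw,gsx,gwx,pqz,psv,psz,pvx,pvz,qsv,qsw,qsz,qvz,svx,svz,swx,vxz
∂3: piv[beqs,beqv,besv,bewx,bgqs,bgqw,bgsw,bqsv,bqsw,bqsz,egsx,epqz,epsv,epsz,epvz,eqsz,eqvz,esvz,eswx,gswx] rk=20  ker:eqsv,gqsw,psvz
rk∂_3=20

rank∂_3=20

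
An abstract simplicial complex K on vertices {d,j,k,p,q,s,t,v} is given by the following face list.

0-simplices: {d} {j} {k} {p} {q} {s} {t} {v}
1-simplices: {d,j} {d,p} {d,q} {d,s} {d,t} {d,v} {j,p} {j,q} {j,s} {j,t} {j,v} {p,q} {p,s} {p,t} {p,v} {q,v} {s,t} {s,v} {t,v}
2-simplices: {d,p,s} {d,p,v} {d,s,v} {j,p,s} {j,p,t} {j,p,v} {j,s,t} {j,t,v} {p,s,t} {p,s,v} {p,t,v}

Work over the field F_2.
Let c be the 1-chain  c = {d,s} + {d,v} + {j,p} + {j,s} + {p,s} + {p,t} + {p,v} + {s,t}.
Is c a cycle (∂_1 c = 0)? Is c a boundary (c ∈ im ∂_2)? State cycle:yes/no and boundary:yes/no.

cycle:yes boundary:yes

n_0=8 n_1=19 n_2=11  [Z2]
∂1: piv[dj,dp,dq,ds,dt,dv] rk=6  ker:jp,jq,js,jt,jv,pq,ps,pt,pv,qv,st,sv,tv
∂2: piv[dps,dpv,dsv,jps,jpt,jpv,jst,jtv] rk=8  ker:pst,psv,ptv
∂1c = 0
c vs im∂2: reduces to 0 ⇒ boundary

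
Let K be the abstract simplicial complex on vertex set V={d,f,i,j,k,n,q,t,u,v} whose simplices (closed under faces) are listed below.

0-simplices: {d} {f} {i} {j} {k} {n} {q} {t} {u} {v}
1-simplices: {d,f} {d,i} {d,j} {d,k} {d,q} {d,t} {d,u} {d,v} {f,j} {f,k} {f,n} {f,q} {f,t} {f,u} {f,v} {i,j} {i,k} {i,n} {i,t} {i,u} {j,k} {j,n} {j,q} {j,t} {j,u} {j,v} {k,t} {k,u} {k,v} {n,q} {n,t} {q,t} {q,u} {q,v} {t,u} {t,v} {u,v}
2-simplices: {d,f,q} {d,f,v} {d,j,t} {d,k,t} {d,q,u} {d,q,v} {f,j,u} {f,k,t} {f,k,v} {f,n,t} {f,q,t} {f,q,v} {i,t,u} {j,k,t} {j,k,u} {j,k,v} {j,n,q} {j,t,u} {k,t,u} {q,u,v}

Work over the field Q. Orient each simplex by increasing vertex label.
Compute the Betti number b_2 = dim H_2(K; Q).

n_0=10 n_1=37 n_2=20  [Q]
∂1: piv[df,di,dj,dk,dq,dt,du,dv,fn] rk=9  ker:fj,fk,fq,ft,fu,fv,ij,ik,in,it,iu,jk,jn,jq,jt,ju,jv,kt,ku,kv,nq,nt,qt,qu,qv,tu,tv,uv
∂2: piv[dfq,dfv,djt,dkt,dqu,dqv,fju,fkt,fkv,fnt,fqt,itu,jkt,jku,jkv,jnq,jtu,quv] rk=18  ker:fqv,ktu
b_2=(20−18)−0=2

b_2=2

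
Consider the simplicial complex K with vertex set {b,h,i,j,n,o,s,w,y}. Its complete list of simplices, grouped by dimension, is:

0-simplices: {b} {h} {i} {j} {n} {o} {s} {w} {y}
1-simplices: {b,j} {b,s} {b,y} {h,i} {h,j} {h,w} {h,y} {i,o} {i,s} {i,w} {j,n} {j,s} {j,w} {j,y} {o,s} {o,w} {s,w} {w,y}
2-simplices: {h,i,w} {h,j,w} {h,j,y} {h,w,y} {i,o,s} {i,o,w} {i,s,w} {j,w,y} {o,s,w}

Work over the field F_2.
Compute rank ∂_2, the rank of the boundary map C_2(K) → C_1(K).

n_0=9 n_1=18 n_2=9  [Z2]
∂1: piv[bj,bs,by,hi,hj,hw,io,jn] rk=8  ker:hy,is,iw,js,jw,jy,os,ow,sw,wy
∂2: piv[hiw,hjw,hjy,hwy,ios,iow,isw] rk=7  ker:jwy,osw
rk∂_2=7

rank∂_2=7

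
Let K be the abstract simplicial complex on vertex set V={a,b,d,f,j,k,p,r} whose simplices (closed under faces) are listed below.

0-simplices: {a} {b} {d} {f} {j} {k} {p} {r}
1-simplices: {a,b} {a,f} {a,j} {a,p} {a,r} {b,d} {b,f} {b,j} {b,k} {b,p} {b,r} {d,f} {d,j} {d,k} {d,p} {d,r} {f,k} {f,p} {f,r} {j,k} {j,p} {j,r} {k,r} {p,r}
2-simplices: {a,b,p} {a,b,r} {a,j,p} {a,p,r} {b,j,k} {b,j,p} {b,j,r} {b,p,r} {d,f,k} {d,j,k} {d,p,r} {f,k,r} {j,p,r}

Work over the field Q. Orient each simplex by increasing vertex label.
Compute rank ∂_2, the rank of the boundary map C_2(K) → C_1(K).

rank∂_2=11

n_0=8 n_1=24 n_2=13  [Q]
∂1: piv[ab,af,aj,ap,ar,bd,bk] rk=7  ker:bf,bj,bp,br,df,dj,dk,dp,dr,fk,fp,fr,jk,jp,jr,kr,pr
∂2: piv[abp,abr,ajp,apr,bjk,bjp,bjr,dfk,djk,dpr,fkr] rk=11  ker:bpr,jpr
rk∂_2=11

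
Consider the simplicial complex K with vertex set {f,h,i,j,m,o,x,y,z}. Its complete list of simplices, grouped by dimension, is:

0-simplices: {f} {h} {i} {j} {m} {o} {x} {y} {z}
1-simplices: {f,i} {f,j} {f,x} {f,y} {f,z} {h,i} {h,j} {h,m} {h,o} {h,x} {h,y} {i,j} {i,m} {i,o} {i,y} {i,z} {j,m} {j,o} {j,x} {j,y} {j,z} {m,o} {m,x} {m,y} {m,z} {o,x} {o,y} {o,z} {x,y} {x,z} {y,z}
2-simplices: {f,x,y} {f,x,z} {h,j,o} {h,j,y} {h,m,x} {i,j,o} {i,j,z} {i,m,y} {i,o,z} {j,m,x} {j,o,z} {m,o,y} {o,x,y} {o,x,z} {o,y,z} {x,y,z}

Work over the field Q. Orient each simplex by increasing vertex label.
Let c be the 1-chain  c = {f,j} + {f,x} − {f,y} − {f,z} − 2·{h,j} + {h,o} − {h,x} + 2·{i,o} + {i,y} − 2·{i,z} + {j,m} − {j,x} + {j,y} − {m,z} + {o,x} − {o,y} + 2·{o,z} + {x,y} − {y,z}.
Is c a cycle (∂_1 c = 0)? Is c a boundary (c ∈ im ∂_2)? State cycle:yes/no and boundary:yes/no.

n_0=9 n_1=31 n_2=16  [Q]
∂1: piv[fi,fj,fx,fy,fz,hi,hm,ho] rk=8  ker:hj,hx,hy,ij,im,io,iy,iz,jm,jo,jx,jy,jz,mo,mx,my,mz,ox,oy,oz,xy,xz,yz
∂2: piv[fxy,fxz,hjo,hjy,hmx,ijo,ijz,imy,ioz,jmx,moy,oxy,oxz,oyz] rk=14  ker:joz,xyz
∂1c = 2·{h} − {i} − 2·{j} + 2·{m} + {o} − {x} + 2·{y} − 3·{z}

cycle:no boundary:no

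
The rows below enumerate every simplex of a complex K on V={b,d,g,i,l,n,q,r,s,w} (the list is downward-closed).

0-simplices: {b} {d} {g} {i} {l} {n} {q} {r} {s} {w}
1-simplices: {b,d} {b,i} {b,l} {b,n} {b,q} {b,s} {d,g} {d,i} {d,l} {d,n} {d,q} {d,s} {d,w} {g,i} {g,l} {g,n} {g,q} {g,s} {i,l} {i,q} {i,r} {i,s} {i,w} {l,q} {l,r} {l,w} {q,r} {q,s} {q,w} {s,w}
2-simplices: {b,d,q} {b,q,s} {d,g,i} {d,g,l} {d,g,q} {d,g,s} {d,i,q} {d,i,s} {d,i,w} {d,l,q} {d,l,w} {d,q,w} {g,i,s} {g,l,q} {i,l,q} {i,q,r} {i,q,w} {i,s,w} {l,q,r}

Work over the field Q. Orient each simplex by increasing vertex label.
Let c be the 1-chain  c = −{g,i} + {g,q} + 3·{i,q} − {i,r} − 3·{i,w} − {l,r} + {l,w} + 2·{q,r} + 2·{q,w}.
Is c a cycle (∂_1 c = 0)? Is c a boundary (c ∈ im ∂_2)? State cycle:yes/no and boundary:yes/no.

cycle:yes boundary:yes

n_0=10 n_1=30 n_2=19  [Q]
∂1: piv[bd,bi,bl,bn,bq,bs,dg,dw,ir] rk=9  ker:di,dl,dn,dq,ds,gi,gl,gn,gq,gs,il,iq,is,iw,lq,lr,lw,qr,qs,qw,sw
∂2: piv[bdq,bqs,dgi,dgl,dgq,dgs,diq,dis,diw,dlq,dlw,dqw,ilq,iqr,isw,lqr] rk=16  ker:gis,glq,iqw
∂1c = 0
c vs im∂2: reduces to 0 ⇒ boundary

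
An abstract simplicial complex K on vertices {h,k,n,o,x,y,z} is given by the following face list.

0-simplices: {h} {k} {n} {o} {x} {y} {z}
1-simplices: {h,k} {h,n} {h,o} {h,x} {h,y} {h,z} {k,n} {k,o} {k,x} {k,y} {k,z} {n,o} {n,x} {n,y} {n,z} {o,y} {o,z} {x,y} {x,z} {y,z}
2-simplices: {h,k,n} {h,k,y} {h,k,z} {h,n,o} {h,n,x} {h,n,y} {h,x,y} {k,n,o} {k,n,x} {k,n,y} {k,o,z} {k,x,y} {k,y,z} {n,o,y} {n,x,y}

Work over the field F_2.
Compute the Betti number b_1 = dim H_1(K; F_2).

n_0=7 n_1=20 n_2=15  [Z2]
∂1: piv[hk,hn,ho,hx,hy,hz] rk=6  ker:kn,ko,kx,ky,kz,no,nx,ny,nz,oy,oz,xy,xz,yz
∂2: piv[hkn,hky,hkz,hno,hnx,hny,hxy,kno,knx,koz,kyz,noy] rk=12  ker:kny,kxy,nxy
b_1=(20−6)−12=2

b_1=2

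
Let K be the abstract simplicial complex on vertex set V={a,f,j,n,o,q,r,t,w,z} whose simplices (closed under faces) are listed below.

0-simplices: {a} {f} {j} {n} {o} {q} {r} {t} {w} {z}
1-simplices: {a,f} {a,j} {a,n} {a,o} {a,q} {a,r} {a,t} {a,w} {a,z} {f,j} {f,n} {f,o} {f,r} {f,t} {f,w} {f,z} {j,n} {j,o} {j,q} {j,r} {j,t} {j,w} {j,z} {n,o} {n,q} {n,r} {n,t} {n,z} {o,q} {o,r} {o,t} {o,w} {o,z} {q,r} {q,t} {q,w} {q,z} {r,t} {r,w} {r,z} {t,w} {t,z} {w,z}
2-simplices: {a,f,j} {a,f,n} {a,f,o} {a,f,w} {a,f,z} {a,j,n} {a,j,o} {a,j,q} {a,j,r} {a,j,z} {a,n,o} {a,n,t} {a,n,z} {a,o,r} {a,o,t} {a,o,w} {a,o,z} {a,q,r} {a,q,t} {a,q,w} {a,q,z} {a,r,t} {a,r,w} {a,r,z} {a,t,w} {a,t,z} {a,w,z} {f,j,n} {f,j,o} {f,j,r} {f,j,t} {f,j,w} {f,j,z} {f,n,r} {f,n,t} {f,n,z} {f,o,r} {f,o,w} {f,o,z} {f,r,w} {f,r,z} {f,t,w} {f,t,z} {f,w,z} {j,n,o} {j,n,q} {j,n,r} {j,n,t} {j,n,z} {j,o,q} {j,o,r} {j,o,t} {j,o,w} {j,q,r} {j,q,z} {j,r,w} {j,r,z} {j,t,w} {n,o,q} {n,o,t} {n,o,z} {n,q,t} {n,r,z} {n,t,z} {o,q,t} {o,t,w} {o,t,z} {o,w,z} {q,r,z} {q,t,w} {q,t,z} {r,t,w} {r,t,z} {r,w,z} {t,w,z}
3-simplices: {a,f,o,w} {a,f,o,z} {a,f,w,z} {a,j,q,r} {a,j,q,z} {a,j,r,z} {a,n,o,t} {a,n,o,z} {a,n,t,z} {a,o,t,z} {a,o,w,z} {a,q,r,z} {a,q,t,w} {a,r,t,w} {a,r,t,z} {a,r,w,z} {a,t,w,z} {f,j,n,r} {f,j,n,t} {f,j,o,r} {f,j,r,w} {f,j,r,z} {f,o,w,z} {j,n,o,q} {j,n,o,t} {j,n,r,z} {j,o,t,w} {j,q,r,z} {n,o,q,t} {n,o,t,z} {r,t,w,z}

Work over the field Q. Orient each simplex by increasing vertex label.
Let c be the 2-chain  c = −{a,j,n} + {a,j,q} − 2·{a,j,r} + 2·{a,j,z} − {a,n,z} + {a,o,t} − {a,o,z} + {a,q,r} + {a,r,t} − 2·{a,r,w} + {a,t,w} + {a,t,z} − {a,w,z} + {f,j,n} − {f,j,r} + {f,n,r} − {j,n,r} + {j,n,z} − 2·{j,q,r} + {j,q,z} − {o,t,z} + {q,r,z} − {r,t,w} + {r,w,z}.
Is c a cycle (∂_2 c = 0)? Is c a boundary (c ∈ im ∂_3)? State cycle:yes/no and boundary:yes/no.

cycle:yes boundary:no

n_0=10 n_1=43 n_2=75 n_3=31  [Q]
∂1: piv[af,aj,an,ao,aq,ar,at,aw,az] rk=9  ker:fj,fn,fo,fr,ft,fw,fz,jn,jo,jq,jr,jt,jw,jz,no,nq,nr,nt,nz,oq,or,ot,ow,oz,qr,qt,qw,qz,rt,rw,rz,tw,tz,wz
∂2: piv[afj,afn,afo,afw,afz,ajn,ajo,ajq,ajr,ajz,ano,ant,anz,aor,aot,aow,aoz,aqr,aqt,aqw,aqz,art,arw,arz,atw,atz,awz,fjr,fjt,fjw,fnr,fnt,jnq,joq] rk=34  ker:fjn,fjo,fjz,fnz,for,fow,foz,frw,frz,ftw,ftz,fwz,jno,jnr,jnt,jnz,jor,jot,jow,jqr,jqz,jrw,jrz,jtw,noq,not,noz,nqt,nrz,ntz,oqt,otw,otz,owz,qrz,qtw,qtz,rtw,rtz,rwz,twz
∂3: piv[afow,afoz,afwz,ajqr,ajqz,ajrz,anot,anoz,antz,aotz,aowz,aqrz,aqtw,artw,artz,arwz,atwz,fjnr,fjnt,fjor,fjrw,fjrz,jnoq,jnot,jnrz,jotw,noqt] rk=27  ker:fowz,jqrz,notz,rtwz
∂2c = 0
c vs im∂3: residual ≠ 0 ⇒ not boundary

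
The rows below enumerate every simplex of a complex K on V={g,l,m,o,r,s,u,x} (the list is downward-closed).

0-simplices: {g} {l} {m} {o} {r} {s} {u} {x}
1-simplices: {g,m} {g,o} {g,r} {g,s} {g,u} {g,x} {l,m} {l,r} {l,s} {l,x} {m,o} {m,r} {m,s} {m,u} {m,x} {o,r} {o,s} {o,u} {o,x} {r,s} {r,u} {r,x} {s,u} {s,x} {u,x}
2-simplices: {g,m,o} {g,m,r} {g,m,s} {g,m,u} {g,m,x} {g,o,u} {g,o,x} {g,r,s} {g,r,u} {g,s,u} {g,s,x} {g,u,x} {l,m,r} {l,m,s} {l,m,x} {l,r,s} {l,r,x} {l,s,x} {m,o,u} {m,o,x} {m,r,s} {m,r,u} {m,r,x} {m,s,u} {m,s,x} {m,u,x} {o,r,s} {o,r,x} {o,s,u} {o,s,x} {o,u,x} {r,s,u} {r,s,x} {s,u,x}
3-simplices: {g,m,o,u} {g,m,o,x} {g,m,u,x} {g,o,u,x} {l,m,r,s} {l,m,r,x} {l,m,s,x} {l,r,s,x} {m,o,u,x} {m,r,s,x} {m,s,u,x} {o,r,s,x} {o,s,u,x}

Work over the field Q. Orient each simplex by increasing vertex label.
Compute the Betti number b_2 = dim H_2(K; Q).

n_0=8 n_1=25 n_2=34 n_3=13  [Q]
∂1: piv[gm,go,gr,gs,gu,gx,lm] rk=7  ker:lr,ls,lx,mo,mr,ms,mu,mx,or,os,ou,ox,rs,ru,rx,su,sx,ux
∂2: piv[gmo,gmr,gms,gmu,gmx,gou,gox,grs,gru,gsu,gsx,gux,lmr,lms,lmx,lrx,ors,orx] rk=18  ker:lrs,lsx,mou,mox,mrs,mru,mrx,msu,msx,mux,osu,osx,oux,rsu,rsx,sux
∂3: piv[gmou,gmox,gmux,goux,lmrs,lmrx,lmsx,lrsx,msux,orsx,osux] rk=11  ker:moux,mrsx
b_2=(34−18)−11=5

b_2=5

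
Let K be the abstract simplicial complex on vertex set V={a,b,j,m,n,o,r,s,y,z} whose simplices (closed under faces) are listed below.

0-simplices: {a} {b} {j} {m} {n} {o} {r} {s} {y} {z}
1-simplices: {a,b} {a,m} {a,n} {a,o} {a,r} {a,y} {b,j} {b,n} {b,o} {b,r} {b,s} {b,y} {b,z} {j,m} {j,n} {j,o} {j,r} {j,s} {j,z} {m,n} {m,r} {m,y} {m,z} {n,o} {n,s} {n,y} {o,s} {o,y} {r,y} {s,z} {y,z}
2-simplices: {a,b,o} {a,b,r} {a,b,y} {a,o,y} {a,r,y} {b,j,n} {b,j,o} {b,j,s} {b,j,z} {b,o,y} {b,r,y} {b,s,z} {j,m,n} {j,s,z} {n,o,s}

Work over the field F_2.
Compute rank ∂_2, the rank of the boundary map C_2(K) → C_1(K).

rank∂_2=12

n_0=10 n_1=31 n_2=15  [Z2]
∂1: piv[ab,am,an,ao,ar,ay,bj,bs,bz] rk=9  ker:bn,bo,br,by,jm,jn,jo,jr,js,jz,mn,mr,my,mz,no,ns,ny,os,oy,ry,sz,yz
∂2: piv[abo,abr,aby,aoy,ary,bjn,bjo,bjs,bjz,bsz,jmn,nos] rk=12  ker:boy,bry,jsz
rk∂_2=12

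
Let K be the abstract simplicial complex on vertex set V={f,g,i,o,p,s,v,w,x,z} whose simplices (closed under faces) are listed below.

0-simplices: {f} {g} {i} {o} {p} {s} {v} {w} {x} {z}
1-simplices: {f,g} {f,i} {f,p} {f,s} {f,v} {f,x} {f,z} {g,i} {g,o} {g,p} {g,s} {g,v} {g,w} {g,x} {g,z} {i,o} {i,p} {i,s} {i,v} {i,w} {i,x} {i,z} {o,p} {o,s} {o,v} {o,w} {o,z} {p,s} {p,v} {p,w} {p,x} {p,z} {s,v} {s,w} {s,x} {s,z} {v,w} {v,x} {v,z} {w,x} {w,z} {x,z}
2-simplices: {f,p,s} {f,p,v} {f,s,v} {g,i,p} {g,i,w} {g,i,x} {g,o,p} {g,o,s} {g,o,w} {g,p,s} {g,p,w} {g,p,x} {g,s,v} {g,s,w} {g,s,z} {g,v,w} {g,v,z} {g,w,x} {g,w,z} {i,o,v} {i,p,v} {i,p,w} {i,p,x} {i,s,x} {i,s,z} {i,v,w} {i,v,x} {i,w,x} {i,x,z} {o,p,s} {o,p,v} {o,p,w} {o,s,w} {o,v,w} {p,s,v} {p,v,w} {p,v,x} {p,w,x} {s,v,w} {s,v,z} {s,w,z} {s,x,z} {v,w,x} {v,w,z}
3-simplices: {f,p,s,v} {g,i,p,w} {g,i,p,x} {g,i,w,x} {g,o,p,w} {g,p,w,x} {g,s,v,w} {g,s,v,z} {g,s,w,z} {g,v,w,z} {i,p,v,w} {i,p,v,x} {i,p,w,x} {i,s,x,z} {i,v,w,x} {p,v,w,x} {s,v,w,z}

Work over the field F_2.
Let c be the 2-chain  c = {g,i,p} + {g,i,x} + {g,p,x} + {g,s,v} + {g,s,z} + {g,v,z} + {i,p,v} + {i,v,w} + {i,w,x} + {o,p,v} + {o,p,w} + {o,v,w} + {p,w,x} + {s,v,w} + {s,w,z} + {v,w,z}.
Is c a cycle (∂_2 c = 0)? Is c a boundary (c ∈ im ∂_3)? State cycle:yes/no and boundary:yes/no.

n_0=10 n_1=42 n_2=44 n_3=17  [Z2]
∂1: piv[fg,fi,fp,fs,fv,fx,fz,go,gw] rk=9  ker:gi,gp,gs,gv,gx,gz,io,ip,is,iv,iw,ix,iz,op,os,ov,ow,oz,ps,pv,pw,px,pz,sv,sw,sx,sz,vw,vx,vz,wx,wz,xz
∂2: piv[fps,fpv,fsv,gip,giw,gix,gop,gos,gow,gps,gpw,gpx,gsv,gsw,gsz,gvw,gvz,gwx,gwz,iov,ipv,isx,isz,ivx,ixz,opv] rk=26  ker:ipw,ipx,ivw,iwx,ops,opw,osw,ovw,psv,pvw,pvx,pwx,svw,svz,swz,sxz,vwx,vwz
∂3: piv[fpsv,gipw,gipx,giwx,gopw,gpwx,gsvw,gsvz,gswz,gvwz,ipvw,ipvx,isxz,ivwx] rk=14  ker:ipwx,pvwx,svwz
∂2c = 0
c vs im∂3: residual ≠ 0 ⇒ not boundary

cycle:yes boundary:no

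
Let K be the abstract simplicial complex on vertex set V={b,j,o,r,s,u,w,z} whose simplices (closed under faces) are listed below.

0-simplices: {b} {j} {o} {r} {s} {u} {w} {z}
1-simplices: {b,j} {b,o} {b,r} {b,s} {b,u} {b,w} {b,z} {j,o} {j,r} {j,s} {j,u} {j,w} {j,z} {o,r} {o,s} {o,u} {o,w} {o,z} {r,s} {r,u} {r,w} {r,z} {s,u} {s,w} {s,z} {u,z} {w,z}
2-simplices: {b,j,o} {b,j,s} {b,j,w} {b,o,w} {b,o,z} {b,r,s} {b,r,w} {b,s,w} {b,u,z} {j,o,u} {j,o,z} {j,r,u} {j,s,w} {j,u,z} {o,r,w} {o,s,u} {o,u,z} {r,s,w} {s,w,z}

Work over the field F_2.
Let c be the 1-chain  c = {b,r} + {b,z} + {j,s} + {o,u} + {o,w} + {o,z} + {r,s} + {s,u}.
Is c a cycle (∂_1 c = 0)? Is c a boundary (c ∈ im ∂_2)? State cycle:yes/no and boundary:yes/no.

n_0=8 n_1=27 n_2=19  [Z2]
∂1: piv[bj,bo,br,bs,bu,bw,bz] rk=7  ker:jo,jr,js,ju,jw,jz,or,os,ou,ow,oz,rs,ru,rw,rz,su,sw,sz,uz,wz
∂2: piv[bjo,bjs,bjw,bow,boz,brs,brw,bsw,buz,jou,joz,jru,juz,orw,osu,swz] rk=16  ker:jsw,ouz,rsw
∂1c = {j} + {o} + {s} + {w}

cycle:no boundary:no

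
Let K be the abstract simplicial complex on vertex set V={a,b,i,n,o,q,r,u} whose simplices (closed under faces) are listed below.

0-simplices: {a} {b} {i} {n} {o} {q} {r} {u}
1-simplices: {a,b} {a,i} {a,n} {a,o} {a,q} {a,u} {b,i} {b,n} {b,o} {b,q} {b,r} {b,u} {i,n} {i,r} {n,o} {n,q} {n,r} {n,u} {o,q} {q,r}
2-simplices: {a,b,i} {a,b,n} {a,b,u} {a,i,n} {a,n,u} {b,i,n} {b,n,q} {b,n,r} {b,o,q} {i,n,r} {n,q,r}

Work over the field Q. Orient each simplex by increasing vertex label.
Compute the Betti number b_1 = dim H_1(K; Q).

n_0=8 n_1=20 n_2=11  [Q]
∂1: piv[ab,ai,an,ao,aq,au,br] rk=7  ker:bi,bn,bo,bq,bu,in,ir,no,nq,nr,nu,oq,qr
∂2: piv[abi,abn,abu,ain,anu,bnq,bnr,boq,inr,nqr] rk=10  ker:bin
b_1=(20−7)−10=3

b_1=3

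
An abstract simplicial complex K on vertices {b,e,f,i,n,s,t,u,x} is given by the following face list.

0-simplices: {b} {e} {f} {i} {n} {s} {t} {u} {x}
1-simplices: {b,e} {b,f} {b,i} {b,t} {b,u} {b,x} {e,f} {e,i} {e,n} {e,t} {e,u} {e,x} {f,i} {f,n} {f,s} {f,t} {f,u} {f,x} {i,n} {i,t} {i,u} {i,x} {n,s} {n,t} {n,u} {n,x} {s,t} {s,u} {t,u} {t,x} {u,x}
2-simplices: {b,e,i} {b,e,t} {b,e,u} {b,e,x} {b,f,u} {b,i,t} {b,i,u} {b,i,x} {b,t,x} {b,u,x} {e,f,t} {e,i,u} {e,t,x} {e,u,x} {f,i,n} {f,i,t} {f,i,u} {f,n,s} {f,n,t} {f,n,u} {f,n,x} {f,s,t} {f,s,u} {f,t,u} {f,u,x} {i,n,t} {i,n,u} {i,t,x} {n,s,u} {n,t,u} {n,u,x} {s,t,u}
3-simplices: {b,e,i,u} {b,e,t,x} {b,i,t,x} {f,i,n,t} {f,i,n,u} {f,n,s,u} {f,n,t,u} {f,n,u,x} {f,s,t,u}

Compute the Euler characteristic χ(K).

n_0=9 n_1=31 n_2=32 n_3=9
χ=+9−31+32−9=1

χ(K)=1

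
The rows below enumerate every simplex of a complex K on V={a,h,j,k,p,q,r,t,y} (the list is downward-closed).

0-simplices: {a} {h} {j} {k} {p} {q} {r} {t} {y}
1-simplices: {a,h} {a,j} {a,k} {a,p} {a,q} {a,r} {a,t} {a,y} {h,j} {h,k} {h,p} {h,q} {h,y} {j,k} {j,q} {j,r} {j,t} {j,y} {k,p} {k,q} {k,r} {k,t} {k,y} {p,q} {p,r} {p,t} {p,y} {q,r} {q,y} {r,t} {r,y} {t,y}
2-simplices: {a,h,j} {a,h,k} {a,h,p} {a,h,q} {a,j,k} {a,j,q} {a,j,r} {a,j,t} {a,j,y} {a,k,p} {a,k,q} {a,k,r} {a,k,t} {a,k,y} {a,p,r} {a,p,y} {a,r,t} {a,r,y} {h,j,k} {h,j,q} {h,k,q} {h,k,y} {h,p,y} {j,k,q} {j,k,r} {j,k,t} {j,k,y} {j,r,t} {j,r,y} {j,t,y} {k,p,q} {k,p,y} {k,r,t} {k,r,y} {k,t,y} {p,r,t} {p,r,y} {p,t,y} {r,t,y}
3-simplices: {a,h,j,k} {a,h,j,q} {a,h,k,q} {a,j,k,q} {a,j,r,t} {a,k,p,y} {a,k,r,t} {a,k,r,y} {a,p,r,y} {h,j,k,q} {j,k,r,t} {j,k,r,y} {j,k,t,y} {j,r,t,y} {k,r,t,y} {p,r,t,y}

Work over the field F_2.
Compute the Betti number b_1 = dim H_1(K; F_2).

b_1=2

n_0=9 n_1=32 n_2=39 n_3=16  [Z2]
∂1: piv[ah,aj,ak,ap,aq,ar,at,ay] rk=8  ker:hj,hk,hp,hq,hy,jk,jq,jr,jt,jy,kp,kq,kr,kt,ky,pq,pr,pt,py,qr,qy,rt,ry,ty
∂2: piv[ahj,ahk,ahp,ahq,ajk,ajq,ajr,ajt,ajy,akp,akq,akr,akt,aky,apr,apy,art,ary,hky,jty,kpq,prt] rk=22  ker:hjk,hjq,hkq,hpy,jkq,jkr,jkt,jky,jrt,jry,kpy,krt,kry,kty,pry,pty,rty
∂3: piv[ahjk,ahjq,ahkq,ajkq,ajrt,akpy,akrt,akry,apry,jkrt,jkry,jkty,jrty,prty] rk=14  ker:hjkq,krty
b_1=(32−8)−22=2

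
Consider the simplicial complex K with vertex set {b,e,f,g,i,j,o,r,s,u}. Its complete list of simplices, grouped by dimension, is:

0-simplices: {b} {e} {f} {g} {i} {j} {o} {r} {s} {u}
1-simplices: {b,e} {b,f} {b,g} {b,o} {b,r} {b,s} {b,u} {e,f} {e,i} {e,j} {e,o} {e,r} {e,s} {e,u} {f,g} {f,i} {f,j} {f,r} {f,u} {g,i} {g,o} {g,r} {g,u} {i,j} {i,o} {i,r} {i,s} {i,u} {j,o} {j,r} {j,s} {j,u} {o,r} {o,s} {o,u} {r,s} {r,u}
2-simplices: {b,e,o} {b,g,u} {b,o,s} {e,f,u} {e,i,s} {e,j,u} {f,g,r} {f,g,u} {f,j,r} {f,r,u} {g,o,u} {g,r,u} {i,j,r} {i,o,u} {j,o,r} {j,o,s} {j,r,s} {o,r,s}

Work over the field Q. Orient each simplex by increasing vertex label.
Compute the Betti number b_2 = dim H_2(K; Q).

n_0=10 n_1=37 n_2=18  [Q]
∂1: piv[be,bf,bg,bo,br,bs,bu,ei,ej] rk=9  ker:ef,eo,er,es,eu,fg,fi,fj,fr,fu,gi,go,gr,gu,ij,io,ir,is,iu,jo,jr,js,ju,or,os,ou,rs,ru
∂2: piv[beo,bgu,bos,efu,eis,eju,fgr,fgu,fjr,fru,gou,ijr,iou,jor,jos,jrs] rk=16  ker:gru,ors
b_2=(18−16)−0=2

b_2=2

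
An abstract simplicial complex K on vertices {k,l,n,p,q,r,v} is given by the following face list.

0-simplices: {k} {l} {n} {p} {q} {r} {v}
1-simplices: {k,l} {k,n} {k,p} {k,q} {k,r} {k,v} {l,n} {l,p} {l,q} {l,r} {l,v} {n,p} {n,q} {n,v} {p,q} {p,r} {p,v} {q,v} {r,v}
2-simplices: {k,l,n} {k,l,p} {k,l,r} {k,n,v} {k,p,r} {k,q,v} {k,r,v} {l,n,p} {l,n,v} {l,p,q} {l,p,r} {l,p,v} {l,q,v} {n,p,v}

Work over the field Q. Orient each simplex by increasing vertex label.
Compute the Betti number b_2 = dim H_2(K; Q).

n_0=7 n_1=19 n_2=14  [Q]
∂1: piv[kl,kn,kp,kq,kr,kv] rk=6  ker:ln,lp,lq,lr,lv,np,nq,nv,pq,pr,pv,qv,rv
∂2: piv[kln,klp,klr,knv,kpr,kqv,krv,lnp,lnv,lpq,lpv,lqv] rk=12  ker:lpr,npv
b_2=(14−12)−0=2

b_2=2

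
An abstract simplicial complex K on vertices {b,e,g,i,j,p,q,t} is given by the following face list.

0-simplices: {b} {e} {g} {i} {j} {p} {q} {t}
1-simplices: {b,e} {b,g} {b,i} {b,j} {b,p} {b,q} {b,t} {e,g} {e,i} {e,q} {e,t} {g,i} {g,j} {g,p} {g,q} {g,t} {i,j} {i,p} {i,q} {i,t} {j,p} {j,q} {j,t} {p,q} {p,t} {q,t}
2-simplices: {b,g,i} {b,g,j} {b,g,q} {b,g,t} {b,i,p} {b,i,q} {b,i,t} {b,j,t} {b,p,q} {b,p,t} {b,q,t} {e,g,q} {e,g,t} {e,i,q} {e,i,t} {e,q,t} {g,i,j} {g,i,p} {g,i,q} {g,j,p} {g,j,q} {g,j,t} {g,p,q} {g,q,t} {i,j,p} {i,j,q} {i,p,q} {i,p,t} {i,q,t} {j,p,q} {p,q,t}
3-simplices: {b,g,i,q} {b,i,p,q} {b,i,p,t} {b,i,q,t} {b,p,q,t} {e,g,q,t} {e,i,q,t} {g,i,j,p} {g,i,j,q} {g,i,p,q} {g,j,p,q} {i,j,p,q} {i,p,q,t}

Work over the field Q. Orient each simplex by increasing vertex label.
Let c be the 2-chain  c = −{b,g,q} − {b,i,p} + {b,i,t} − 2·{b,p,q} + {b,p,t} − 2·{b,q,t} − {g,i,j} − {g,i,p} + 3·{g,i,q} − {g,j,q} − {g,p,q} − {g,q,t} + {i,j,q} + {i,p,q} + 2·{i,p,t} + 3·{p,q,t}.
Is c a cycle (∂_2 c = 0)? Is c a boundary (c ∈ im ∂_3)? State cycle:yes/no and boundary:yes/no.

cycle:no boundary:no

n_0=8 n_1=26 n_2=31 n_3=13  [Q]
∂1: piv[be,bg,bi,bj,bp,bq,bt] rk=7  ker:eg,ei,eq,et,gi,gj,gp,gq,gt,ij,ip,iq,it,jp,jq,jt,pq,pt,qt
∂2: piv[bgi,bgj,bgq,bgt,bip,biq,bit,bjt,bpq,bpt,bqt,egq,egt,eiq,gij,gip,gjp,gjq] rk=18  ker:eit,eqt,giq,gjt,gpq,gqt,ijp,ijq,ipq,ipt,iqt,jpq,pqt
∂3: piv[bgiq,bipq,bipt,biqt,bpqt,egqt,eiqt,gijp,gijq,gipq,gjpq] rk=11  ker:ijpq,ipqt
∂2c = −{b,g} + {b,q} + {g,i} − 3·{g,q} + {g,t} + {i,p} + {i,q} − {i,t} + {p,q}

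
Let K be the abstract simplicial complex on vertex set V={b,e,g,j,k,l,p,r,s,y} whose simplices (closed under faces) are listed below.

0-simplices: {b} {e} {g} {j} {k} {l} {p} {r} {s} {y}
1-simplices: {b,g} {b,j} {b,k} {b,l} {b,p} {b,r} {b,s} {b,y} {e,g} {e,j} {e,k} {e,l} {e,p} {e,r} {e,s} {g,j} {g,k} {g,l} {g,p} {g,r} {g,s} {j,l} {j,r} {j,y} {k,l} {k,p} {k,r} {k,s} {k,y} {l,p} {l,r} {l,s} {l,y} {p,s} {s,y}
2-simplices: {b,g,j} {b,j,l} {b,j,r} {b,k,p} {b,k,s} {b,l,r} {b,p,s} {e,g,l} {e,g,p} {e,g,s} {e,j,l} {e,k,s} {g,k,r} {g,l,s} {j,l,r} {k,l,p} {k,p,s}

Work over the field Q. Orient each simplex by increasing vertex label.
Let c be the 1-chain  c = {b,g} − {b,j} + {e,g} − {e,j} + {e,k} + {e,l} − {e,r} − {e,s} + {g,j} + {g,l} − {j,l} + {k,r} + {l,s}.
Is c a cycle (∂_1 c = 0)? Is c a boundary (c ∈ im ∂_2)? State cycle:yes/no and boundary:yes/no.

n_0=10 n_1=35 n_2=17  [Q]
∂1: piv[bg,bj,bk,bl,bp,br,bs,by,eg] rk=9  ker:ej,ek,el,ep,er,es,gj,gk,gl,gp,gr,gs,jl,jr,jy,kl,kp,kr,ks,ky,lp,lr,ls,ly,ps,sy
∂2: piv[bgj,bjl,bjr,bkp,bks,blr,bps,egl,egp,egs,ejl,eks,gkr,gls,klp] rk=15  ker:jlr,kps
∂1c = 0
c vs im∂2: residual ≠ 0 ⇒ not boundary

cycle:yes boundary:no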